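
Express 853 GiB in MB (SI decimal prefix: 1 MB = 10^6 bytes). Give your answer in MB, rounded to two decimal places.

915,901.78 MB

853 GiB × 1,073,741,824 bytes/GiB = 915,901,775,872 bytes
1 MB = 1,000,000 bytes
915,901,775,872 / 1,000,000 = 915,901.78 MB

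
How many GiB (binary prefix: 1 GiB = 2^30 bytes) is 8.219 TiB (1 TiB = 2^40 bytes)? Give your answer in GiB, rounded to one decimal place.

8.219 TiB = 8.219 × 2^40 bytes = 9,036,886,068,690.944 bytes
1 GiB = 2^30 bytes = 1,073,741,824 bytes
9,036,886,068,690.944 / 1,073,741,824 = 8,416.3 GiB

8,416.3 GiB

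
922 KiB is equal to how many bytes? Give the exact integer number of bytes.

922 × 1,024 = 944,128 bytes

944,128 bytes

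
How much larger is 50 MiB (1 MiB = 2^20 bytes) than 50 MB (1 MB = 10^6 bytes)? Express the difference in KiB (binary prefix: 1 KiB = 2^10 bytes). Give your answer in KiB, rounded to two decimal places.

2,371.88 KiB

50 MiB = 50 × 1,048,576 = 52,428,800 bytes
50 MB = 50 × 1,000,000 = 50,000,000 bytes
difference = 2,428,800 bytes
2,428,800 / 1,024 = 2,371.88 KiB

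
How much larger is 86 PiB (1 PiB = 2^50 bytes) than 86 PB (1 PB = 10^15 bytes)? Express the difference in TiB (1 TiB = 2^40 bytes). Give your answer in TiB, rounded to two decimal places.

86 PiB = 86 × 1,125,899,906,842,624 = 96,827,391,988,465,664 bytes
86 PB = 86 × 1,000,000,000,000,000 = 86,000,000,000,000,000 bytes
difference = 10,827,391,988,465,664 bytes
10,827,391,988,465,664 / 1,099,511,627,776 = 9,847.46 TiB

9,847.46 TiB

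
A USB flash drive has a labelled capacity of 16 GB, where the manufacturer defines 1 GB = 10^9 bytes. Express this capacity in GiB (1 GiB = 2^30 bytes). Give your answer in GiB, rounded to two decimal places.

14.90 GiB

16 GB = 16 × 10^9 bytes = 16,000,000,000 bytes
1 GiB = 2^30 bytes = 1,073,741,824 bytes
16,000,000,000 / 1,073,741,824 = 14.90 GiB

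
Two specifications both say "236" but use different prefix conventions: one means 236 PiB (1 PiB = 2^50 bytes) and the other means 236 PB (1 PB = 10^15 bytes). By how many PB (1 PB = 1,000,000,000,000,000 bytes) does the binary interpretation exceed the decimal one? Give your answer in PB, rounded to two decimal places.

29.71 PB

236 PiB = 236 × 1,125,899,906,842,624 = 265,712,378,014,859,264 bytes
236 PB = 236 × 1,000,000,000,000,000 = 236,000,000,000,000,000 bytes
difference = 29,712,378,014,859,264 bytes
29,712,378,014,859,264 / 1,000,000,000,000,000 = 29.71 PB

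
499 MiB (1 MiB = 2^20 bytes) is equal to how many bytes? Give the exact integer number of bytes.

499 × 1,048,576 = 523,239,424 bytes

523,239,424 bytes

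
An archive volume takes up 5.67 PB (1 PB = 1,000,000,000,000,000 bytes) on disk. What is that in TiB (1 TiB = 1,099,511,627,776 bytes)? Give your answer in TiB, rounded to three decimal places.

5,156.835 TiB

5.67 PB = 5.67 × 10^15 bytes = 5,670,000,000,000,000 bytes
1 TiB = 2^40 bytes = 1,099,511,627,776 bytes
5,670,000,000,000,000 / 1,099,511,627,776 = 5,156.835 TiB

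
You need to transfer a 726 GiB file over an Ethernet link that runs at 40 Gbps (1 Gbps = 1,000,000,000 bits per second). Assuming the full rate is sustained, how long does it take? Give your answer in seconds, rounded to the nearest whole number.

156 seconds

726 GiB = 779,536,564,224 bytes = 6,236,292,513,792 bits
40 Gbps = 40,000,000,000 bits/s
time = 6,236,292,513,792 / 40,000,000,000 = 156 s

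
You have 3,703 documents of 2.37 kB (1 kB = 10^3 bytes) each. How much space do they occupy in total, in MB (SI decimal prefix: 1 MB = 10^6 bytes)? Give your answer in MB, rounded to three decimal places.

8.776 MB

Total = 3,703 × 2.37 kB = 8776.11 kB
= 8776.11 × 1,000 bytes = 8,776,110 bytes
1 MB = 1,000,000 bytes
8,776,110 / 1,000,000 = 8.776 MB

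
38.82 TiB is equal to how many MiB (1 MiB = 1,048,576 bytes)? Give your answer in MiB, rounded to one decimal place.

38.82 TiB = 38.82 × 2^40 bytes = 42,683,041,390,264.32 bytes
1 MiB = 1,048,576 bytes
42,683,041,390,264.32 / 1,048,576 = 40,705,720.3 MiB

40,705,720.3 MiB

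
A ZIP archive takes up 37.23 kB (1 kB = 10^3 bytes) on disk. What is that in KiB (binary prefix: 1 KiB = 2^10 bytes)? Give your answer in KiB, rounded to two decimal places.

36.36 KiB

37.23 kB × 1,000 bytes/kB = 37,230 bytes
1 KiB = 2^10 bytes = 1,024 bytes
37,230 / 1,024 = 36.36 KiB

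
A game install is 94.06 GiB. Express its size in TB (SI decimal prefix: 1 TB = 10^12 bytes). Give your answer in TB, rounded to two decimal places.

94.06 GiB × 1,073,741,824 bytes/GiB = 100,996,155,965.44 bytes
1 TB = 1,000,000,000,000 bytes
100,996,155,965.44 / 1,000,000,000,000 = 0.10 TB

0.10 TB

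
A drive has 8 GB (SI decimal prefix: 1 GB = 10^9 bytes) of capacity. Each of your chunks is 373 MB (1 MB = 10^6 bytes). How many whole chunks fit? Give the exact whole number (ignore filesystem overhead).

Capacity: 8 GB = 8,000,000,000 bytes
Per item: 373 MB = 373,000,000 bytes
⌊8,000,000,000 / 373,000,000⌋ = 21

21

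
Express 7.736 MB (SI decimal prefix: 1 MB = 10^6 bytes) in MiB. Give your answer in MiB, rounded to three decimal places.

7.736 MB = 7.736 × 10^6 bytes = 7,736,000 bytes
1 MiB = 1,048,576 bytes
7,736,000 / 1,048,576 = 7.378 MiB

7.378 MiB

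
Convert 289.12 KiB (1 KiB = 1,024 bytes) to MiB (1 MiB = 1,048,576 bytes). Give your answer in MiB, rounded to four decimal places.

289.12 KiB = 289.12 × 2^10 bytes = 296,058.88 bytes
1 MiB = 2^20 bytes = 1,048,576 bytes
296,058.88 / 1,048,576 = 0.2823 MiB

0.2823 MiB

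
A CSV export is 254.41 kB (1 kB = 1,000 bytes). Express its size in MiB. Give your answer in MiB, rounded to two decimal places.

254.41 kB = 254.41 × 10^3 bytes = 254,410 bytes
1 MiB = 2^20 bytes = 1,048,576 bytes
254,410 / 1,048,576 = 0.24 MiB

0.24 MiB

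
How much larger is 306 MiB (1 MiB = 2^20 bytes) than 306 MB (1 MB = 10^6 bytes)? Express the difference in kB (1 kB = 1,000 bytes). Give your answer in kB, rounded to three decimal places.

14,864.256 kB

306 MiB = 306 × 1,048,576 = 320,864,256 bytes
306 MB = 306 × 1,000,000 = 306,000,000 bytes
difference = 14,864,256 bytes
14,864,256 / 1,000 = 14,864.256 kB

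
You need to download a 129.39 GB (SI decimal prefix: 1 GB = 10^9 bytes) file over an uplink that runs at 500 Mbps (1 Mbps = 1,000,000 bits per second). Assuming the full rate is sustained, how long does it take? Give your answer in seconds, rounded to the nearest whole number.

2,070 seconds

129.39 GB = 129,390,000,000 bytes = 1,035,120,000,000 bits
500 Mbps = 500,000,000 bits/s
time = 1,035,120,000,000 / 500,000,000 = 2,070 s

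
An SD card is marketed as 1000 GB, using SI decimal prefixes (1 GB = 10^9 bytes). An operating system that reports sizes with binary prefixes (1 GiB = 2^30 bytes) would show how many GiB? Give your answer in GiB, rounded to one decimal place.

931.3 GiB

1000 GB × 1,000,000,000 bytes/GB = 1,000,000,000,000 bytes
1 GiB = 1,073,741,824 bytes
1,000,000,000,000 / 1,073,741,824 = 931.3 GiB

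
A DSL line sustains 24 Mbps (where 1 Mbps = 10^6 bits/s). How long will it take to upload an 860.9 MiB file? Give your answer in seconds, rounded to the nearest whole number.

301 seconds

860.9 MiB = 902,719,078.4 bytes = 7,221,752,627.2 bits
24 Mbps = 24,000,000 bits/s
time = 7,221,752,627.2 / 24,000,000 = 301 s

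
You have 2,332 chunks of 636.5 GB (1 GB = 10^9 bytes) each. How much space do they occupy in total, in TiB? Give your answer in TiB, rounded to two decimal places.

Total = 2,332 × 636.5 GB = 1,484,318 GB
= 1,484,318 × 1,000,000,000 bytes = 1,484,318,000,000,000 bytes
1 TiB = 1,099,511,627,776 bytes
1,484,318,000,000,000 / 1,099,511,627,776 = 1,349.98 TiB

1,349.98 TiB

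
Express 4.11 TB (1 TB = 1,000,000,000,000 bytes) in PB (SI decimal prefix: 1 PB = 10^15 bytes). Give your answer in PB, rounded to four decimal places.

4.11 TB = 4.11 × 10^12 bytes = 4,110,000,000,000 bytes
1 PB = 10^15 bytes = 1,000,000,000,000,000 bytes
4,110,000,000,000 / 1,000,000,000,000,000 = 0.0041 PB

0.0041 PB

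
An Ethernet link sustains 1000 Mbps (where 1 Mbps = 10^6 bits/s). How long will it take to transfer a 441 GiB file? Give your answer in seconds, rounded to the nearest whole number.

441 GiB = 473,520,144,384 bytes = 3,788,161,155,072 bits
1000 Mbps = 1,000,000,000 bits/s
time = 3,788,161,155,072 / 1,000,000,000 = 3,788 s

3,788 seconds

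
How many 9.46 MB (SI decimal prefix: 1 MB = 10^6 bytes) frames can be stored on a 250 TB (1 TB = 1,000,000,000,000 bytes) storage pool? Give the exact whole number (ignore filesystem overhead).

26,427,061

Capacity: 250 TB = 250,000,000,000,000 bytes
Per item: 9.46 MB = 9,460,000 bytes
⌊250,000,000,000,000 / 9,460,000⌋ = 26,427,061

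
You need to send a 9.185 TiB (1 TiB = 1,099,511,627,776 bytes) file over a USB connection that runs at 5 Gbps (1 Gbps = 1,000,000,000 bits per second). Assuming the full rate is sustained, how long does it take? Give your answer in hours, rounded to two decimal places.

9.185 TiB = 10,099,014,301,122.56 bytes = 80,792,114,408,980.48 bits
5 Gbps = 5,000,000,000 bits/s
time = 80,792,114,408,980.48 / 5,000,000,000 = 16,158.4229 s
16,158.4229 s / 3600 = 4.49 hours

4.49 hours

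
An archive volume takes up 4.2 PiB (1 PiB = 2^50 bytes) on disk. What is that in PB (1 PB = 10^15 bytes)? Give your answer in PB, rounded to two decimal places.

4.2 PiB × 1,125,899,906,842,624 bytes/PiB = 4,728,779,608,739,020.8 bytes
1 PB = 1,000,000,000,000,000 bytes
4,728,779,608,739,020.8 / 1,000,000,000,000,000 = 4.73 PB

4.73 PB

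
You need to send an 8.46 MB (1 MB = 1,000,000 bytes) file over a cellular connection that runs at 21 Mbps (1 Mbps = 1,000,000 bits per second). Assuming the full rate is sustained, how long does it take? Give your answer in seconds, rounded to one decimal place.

3.2 seconds

8.46 MB = 8,460,000 bytes = 67,680,000 bits
21 Mbps = 21,000,000 bits/s
time = 67,680,000 / 21,000,000 = 3.2 s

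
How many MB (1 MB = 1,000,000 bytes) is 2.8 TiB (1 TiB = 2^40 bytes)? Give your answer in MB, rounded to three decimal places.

2.8 TiB = 2.8 × 2^40 bytes = 3,078,632,557,772.8 bytes
1 MB = 10^6 bytes = 1,000,000 bytes
3,078,632,557,772.8 / 1,000,000 = 3,078,632.558 MB

3,078,632.558 MB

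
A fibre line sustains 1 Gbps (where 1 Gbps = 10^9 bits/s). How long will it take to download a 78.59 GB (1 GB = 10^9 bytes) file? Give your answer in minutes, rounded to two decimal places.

10.48 minutes

78.59 GB = 78,590,000,000 bytes = 628,720,000,000 bits
1 Gbps = 1,000,000,000 bits/s
time = 628,720,000,000 / 1,000,000,000 = 628.720 s
628.720 s / 60 = 10.48 minutes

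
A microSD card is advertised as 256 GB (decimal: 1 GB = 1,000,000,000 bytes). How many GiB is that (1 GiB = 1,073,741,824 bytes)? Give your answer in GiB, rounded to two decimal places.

256 GB × 1,000,000,000 bytes/GB = 256,000,000,000 bytes
1 GiB = 2^30 bytes = 1,073,741,824 bytes
256,000,000,000 / 1,073,741,824 = 238.42 GiB

238.42 GiB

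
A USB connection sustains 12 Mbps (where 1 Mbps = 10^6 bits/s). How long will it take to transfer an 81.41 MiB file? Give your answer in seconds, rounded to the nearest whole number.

57 seconds

81.41 MiB = 85,364,572.16 bytes = 682,916,577.28 bits
12 Mbps = 12,000,000 bits/s
time = 682,916,577.28 / 12,000,000 = 57 s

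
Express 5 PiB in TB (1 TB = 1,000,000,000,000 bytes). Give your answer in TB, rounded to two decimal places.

5,629.50 TB

5 PiB = 5 × 2^50 bytes = 5,629,499,534,213,120 bytes
1 TB = 10^12 bytes = 1,000,000,000,000 bytes
5,629,499,534,213,120 / 1,000,000,000,000 = 5,629.50 TB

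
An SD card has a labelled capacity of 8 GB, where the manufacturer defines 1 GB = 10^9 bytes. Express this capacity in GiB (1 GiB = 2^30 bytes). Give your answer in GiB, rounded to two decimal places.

7.45 GiB

8 GB × 1,000,000,000 bytes/GB = 8,000,000,000 bytes
1 GiB = 2^30 bytes = 1,073,741,824 bytes
8,000,000,000 / 1,073,741,824 = 7.45 GiB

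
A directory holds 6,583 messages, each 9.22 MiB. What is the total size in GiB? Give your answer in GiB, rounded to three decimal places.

Total = 6,583 × 9.22 MiB = 60695.26 MiB
= 60695.26 × 1,048,576 bytes = 63,643,592,949.76 bytes
1 GiB = 1,073,741,824 bytes
63,643,592,949.76 / 1,073,741,824 = 59.273 GiB

59.273 GiB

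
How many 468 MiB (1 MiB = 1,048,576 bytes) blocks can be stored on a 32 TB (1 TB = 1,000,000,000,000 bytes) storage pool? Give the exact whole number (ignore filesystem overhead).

65,208

Capacity: 32 TB = 32,000,000,000,000 bytes
Per item: 468 MiB = 490,733,568 bytes
⌊32,000,000,000,000 / 490,733,568⌋ = 65,208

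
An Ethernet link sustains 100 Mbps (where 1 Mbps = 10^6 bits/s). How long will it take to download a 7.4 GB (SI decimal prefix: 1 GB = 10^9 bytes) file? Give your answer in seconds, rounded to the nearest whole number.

592 seconds

7.4 GB = 7,400,000,000 bytes = 59,200,000,000 bits
100 Mbps = 100,000,000 bits/s
time = 59,200,000,000 / 100,000,000 = 592 s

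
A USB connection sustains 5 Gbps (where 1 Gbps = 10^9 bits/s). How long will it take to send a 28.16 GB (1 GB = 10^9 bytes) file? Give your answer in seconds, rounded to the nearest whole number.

28.16 GB = 28,160,000,000 bytes = 225,280,000,000 bits
5 Gbps = 5,000,000,000 bits/s
time = 225,280,000,000 / 5,000,000,000 = 45 s

45 seconds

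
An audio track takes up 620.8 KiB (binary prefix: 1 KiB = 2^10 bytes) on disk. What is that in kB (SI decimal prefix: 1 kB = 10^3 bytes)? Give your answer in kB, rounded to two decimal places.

635.70 kB

620.8 KiB = 620.8 × 2^10 bytes = 635,699.2 bytes
1 kB = 10^3 bytes = 1,000 bytes
635,699.2 / 1,000 = 635.70 kB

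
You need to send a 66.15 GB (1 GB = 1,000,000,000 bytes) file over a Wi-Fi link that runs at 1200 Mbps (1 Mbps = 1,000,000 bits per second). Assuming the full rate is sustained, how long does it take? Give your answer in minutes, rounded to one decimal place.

66.15 GB = 66,150,000,000 bytes = 529,200,000,000 bits
1200 Mbps = 1,200,000,000 bits/s
time = 529,200,000,000 / 1,200,000,000 = 441.00 s
441.00 s / 60 = 7.4 minutes

7.4 minutes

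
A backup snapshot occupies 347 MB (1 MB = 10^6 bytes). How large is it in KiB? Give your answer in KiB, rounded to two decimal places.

347 MB = 347 × 10^6 bytes = 347,000,000 bytes
1 KiB = 1,024 bytes
347,000,000 / 1,024 = 338,867.19 KiB

338,867.19 KiB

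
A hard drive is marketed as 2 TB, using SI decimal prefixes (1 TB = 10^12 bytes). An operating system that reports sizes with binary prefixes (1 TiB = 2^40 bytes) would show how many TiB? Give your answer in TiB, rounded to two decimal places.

1.82 TiB

2 TB = 2 × 10^12 bytes = 2,000,000,000,000 bytes
1 TiB = 2^40 bytes = 1,099,511,627,776 bytes
2,000,000,000,000 / 1,099,511,627,776 = 1.82 TiB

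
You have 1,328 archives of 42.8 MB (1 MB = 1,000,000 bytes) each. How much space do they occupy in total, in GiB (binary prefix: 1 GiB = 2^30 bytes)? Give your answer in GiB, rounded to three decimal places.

Total = 1,328 × 42.8 MB = 56838.4 MB
= 56838.4 × 1,000,000 bytes = 56,838,400,000 bytes
1 GiB = 1,073,741,824 bytes
56,838,400,000 / 1,073,741,824 = 52.935 GiB

52.935 GiB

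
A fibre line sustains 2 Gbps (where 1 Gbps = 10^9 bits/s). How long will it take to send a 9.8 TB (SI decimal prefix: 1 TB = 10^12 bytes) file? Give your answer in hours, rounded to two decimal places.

10.89 hours

9.8 TB = 9,800,000,000,000 bytes = 78,400,000,000,000 bits
2 Gbps = 2,000,000,000 bits/s
time = 78,400,000,000,000 / 2,000,000,000 = 39,200.0000 s
39,200.0000 s / 3600 = 10.89 hours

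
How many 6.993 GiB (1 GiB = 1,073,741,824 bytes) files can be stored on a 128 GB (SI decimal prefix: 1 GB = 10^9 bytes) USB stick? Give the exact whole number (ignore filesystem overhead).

Capacity: 128 GB = 128,000,000,000 bytes
Per item: 6.993 GiB = 7,508,676,575.232 bytes
⌊128,000,000,000 / 7,508,676,575.232⌋ = 17

17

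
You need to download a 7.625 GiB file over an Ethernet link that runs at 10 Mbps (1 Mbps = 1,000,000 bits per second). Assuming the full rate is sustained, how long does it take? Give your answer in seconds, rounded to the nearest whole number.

7.625 GiB = 8,187,281,408 bytes = 65,498,251,264 bits
10 Mbps = 10,000,000 bits/s
time = 65,498,251,264 / 10,000,000 = 6,550 s

6,550 seconds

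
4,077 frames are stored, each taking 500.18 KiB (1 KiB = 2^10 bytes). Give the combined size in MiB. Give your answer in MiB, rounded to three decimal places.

Total = 4,077 × 500.18 KiB = 2039233.86 KiB
= 2039233.86 × 1,024 bytes = 2,088,175,472.64 bytes
1 MiB = 1,048,576 bytes
2,088,175,472.64 / 1,048,576 = 1,991.439 MiB

1,991.439 MiB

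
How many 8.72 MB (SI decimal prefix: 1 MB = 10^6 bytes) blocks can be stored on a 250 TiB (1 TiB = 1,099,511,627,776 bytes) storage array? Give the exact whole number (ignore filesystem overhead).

Capacity: 250 TiB = 274,877,906,944,000 bytes
Per item: 8.72 MB = 8,720,000 bytes
⌊274,877,906,944,000 / 8,720,000⌋ = 31,522,695

31,522,695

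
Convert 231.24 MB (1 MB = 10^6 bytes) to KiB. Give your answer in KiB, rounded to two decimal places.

231.24 MB × 1,000,000 bytes/MB = 231,240,000 bytes
1 KiB = 2^10 bytes = 1,024 bytes
231,240,000 / 1,024 = 225,820.31 KiB

225,820.31 KiB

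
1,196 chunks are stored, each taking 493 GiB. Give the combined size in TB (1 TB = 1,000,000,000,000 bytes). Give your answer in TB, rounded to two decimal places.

Total = 1,196 × 493 GiB = 589,628 GiB
= 589,628 × 1,073,741,824 bytes = 633,108,244,201,472 bytes
1 TB = 1,000,000,000,000 bytes
633,108,244,201,472 / 1,000,000,000,000 = 633.11 TB

633.11 TB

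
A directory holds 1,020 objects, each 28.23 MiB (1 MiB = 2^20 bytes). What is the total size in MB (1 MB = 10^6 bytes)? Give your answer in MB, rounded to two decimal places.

Total = 1,020 × 28.23 MiB = 28794.6 MiB
= 28794.6 × 1,048,576 bytes = 30,193,326,489.6 bytes
1 MB = 1,000,000 bytes
30,193,326,489.6 / 1,000,000 = 30,193.33 MB

30,193.33 MB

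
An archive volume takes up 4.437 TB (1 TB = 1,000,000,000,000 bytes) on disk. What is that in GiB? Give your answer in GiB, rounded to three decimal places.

4,132.278 GiB

4.437 TB = 4.437 × 10^12 bytes = 4,437,000,000,000 bytes
1 GiB = 1,073,741,824 bytes
4,437,000,000,000 / 1,073,741,824 = 4,132.278 GiB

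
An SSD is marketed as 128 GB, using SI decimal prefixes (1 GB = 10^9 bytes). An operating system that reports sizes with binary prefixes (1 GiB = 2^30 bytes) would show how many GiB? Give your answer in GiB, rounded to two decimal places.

128 GB = 128 × 10^9 bytes = 128,000,000,000 bytes
1 GiB = 1,073,741,824 bytes
128,000,000,000 / 1,073,741,824 = 119.21 GiB

119.21 GiB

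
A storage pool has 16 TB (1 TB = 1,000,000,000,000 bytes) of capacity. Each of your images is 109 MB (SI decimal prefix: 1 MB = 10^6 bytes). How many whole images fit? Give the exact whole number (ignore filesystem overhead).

Capacity: 16 TB = 16,000,000,000,000 bytes
Per item: 109 MB = 109,000,000 bytes
⌊16,000,000,000,000 / 109,000,000⌋ = 146,788

146,788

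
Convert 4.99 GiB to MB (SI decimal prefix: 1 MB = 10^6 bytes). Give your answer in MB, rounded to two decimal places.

5,357.97 MB

4.99 GiB = 4.99 × 2^30 bytes = 5,357,971,701.76 bytes
1 MB = 10^6 bytes = 1,000,000 bytes
5,357,971,701.76 / 1,000,000 = 5,357.97 MB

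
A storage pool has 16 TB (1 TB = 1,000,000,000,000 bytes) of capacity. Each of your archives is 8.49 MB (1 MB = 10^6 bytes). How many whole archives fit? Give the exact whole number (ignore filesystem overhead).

1,884,570

Capacity: 16 TB = 16,000,000,000,000 bytes
Per item: 8.49 MB = 8,490,000 bytes
⌊16,000,000,000,000 / 8,490,000⌋ = 1,884,570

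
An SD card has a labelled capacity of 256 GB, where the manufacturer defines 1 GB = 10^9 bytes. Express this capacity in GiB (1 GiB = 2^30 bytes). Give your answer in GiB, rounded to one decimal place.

256 GB × 1,000,000,000 bytes/GB = 256,000,000,000 bytes
1 GiB = 2^30 bytes = 1,073,741,824 bytes
256,000,000,000 / 1,073,741,824 = 238.4 GiB

238.4 GiB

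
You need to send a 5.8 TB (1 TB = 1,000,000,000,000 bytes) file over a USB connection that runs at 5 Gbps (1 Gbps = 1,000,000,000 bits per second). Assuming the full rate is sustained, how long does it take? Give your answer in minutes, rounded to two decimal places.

154.67 minutes

5.8 TB = 5,800,000,000,000 bytes = 46,400,000,000,000 bits
5 Gbps = 5,000,000,000 bits/s
time = 46,400,000,000,000 / 5,000,000,000 = 9,280.000 s
9,280.000 s / 60 = 154.67 minutes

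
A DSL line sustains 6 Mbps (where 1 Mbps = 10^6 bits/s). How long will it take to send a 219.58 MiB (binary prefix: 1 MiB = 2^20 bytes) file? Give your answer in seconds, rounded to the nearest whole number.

219.58 MiB = 230,246,318.08 bytes = 1,841,970,544.64 bits
6 Mbps = 6,000,000 bits/s
time = 1,841,970,544.64 / 6,000,000 = 307 s

307 seconds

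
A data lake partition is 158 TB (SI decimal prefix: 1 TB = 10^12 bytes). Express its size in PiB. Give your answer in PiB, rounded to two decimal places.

0.14 PiB

158 TB = 158 × 10^12 bytes = 158,000,000,000,000 bytes
1 PiB = 2^50 bytes = 1,125,899,906,842,624 bytes
158,000,000,000,000 / 1,125,899,906,842,624 = 0.14 PiB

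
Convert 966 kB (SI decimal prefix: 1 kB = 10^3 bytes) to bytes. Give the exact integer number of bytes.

966,000 bytes

966 × 1,000 = 966,000 bytes  (1 kB = 10^3 bytes)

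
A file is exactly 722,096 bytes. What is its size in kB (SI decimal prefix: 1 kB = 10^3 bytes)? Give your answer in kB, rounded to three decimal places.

722.096 kB

722,096 bytes given.
1 kB = 1,000 bytes
722,096 / 1,000 = 722.096 kB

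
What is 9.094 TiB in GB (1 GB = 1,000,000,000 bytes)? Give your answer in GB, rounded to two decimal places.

9.094 TiB = 9.094 × 2^40 bytes = 9,998,958,742,994.944 bytes
1 GB = 10^9 bytes = 1,000,000,000 bytes
9,998,958,742,994.944 / 1,000,000,000 = 9,998.96 GB

9,998.96 GB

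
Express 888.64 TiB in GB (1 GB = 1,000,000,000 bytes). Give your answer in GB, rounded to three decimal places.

888.64 TiB = 888.64 × 2^40 bytes = 977,070,012,906,864.64 bytes
1 GB = 10^9 bytes = 1,000,000,000 bytes
977,070,012,906,864.64 / 1,000,000,000 = 977,070.013 GB

977,070.013 GB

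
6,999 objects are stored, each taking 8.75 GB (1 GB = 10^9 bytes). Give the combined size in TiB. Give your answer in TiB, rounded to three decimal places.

Total = 6,999 × 8.75 GB = 61241.25 GB
= 61241.25 × 1,000,000,000 bytes = 61,241,250,000,000 bytes
1 TiB = 1,099,511,627,776 bytes
61,241,250,000,000 / 1,099,511,627,776 = 55.699 TiB

55.699 TiB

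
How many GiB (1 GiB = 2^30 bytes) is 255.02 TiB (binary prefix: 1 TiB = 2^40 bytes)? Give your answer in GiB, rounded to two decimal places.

261,140.48 GiB

255.02 TiB = 255.02 × 2^40 bytes = 280,397,455,315,435.52 bytes
1 GiB = 2^30 bytes = 1,073,741,824 bytes
280,397,455,315,435.52 / 1,073,741,824 = 261,140.48 GiB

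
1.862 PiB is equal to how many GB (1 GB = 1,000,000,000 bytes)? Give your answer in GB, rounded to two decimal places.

2,096,425.63 GB

1.862 PiB = 1.862 × 2^50 bytes = 2,096,425,626,540,965.888 bytes
1 GB = 1,000,000,000 bytes
2,096,425,626,540,965.888 / 1,000,000,000 = 2,096,425.63 GB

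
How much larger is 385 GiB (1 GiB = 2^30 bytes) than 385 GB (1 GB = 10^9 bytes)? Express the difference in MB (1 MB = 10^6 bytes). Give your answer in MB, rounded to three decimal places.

385 GiB = 385 × 1,073,741,824 = 413,390,602,240 bytes
385 GB = 385 × 1,000,000,000 = 385,000,000,000 bytes
difference = 28,390,602,240 bytes
28,390,602,240 / 1,000,000 = 28,390.602 MB

28,390.602 MB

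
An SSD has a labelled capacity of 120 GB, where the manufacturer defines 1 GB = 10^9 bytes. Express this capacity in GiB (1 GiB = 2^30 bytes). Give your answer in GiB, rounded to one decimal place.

111.8 GiB

120 GB = 120 × 10^9 bytes = 120,000,000,000 bytes
1 GiB = 2^30 bytes = 1,073,741,824 bytes
120,000,000,000 / 1,073,741,824 = 111.8 GiB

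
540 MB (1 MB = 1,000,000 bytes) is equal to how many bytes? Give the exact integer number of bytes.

540,000,000 bytes

540 × 1,000,000 = 540,000,000 bytes  (1 MB = 10^6 bytes)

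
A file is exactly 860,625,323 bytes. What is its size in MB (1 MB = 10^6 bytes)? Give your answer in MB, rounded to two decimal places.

860,625,323 bytes given.
1 MB = 1,000,000 bytes
860,625,323 / 1,000,000 = 860.63 MB

860.63 MB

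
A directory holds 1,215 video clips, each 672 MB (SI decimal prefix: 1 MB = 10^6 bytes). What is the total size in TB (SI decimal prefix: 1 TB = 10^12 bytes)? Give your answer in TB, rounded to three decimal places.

0.816 TB

Total = 1,215 × 672 MB = 816,480 MB
= 816,480 × 1,000,000 bytes = 816,480,000,000 bytes
1 TB = 1,000,000,000,000 bytes
816,480,000,000 / 1,000,000,000,000 = 0.816 TB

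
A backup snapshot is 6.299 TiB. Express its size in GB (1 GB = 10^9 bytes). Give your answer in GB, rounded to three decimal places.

6.299 TiB = 6.299 × 2^40 bytes = 6,925,823,743,361.024 bytes
1 GB = 1,000,000,000 bytes
6,925,823,743,361.024 / 1,000,000,000 = 6,925.824 GB

6,925.824 GB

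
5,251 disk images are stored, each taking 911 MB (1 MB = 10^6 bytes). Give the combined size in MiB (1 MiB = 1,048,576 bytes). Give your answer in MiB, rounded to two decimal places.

Total = 5,251 × 911 MB = 4,783,661 MB
= 4,783,661 × 1,000,000 bytes = 4,783,661,000,000 bytes
1 MiB = 1,048,576 bytes
4,783,661,000,000 / 1,048,576 = 4,562,054.63 MiB

4,562,054.63 MiB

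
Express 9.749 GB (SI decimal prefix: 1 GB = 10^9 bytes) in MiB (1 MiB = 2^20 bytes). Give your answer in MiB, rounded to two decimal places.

9.749 GB = 9.749 × 10^9 bytes = 9,749,000,000 bytes
1 MiB = 2^20 bytes = 1,048,576 bytes
9,749,000,000 / 1,048,576 = 9,297.37 MiB

9,297.37 MiB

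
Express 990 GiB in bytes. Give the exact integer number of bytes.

1,063,004,405,760 bytes

990 × 1,073,741,824 = 1,063,004,405,760 bytes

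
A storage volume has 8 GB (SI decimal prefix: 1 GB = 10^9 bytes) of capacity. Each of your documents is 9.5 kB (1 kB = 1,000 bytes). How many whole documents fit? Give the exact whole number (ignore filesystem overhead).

Capacity: 8 GB = 8,000,000,000 bytes
Per item: 9.5 kB = 9,500 bytes
⌊8,000,000,000 / 9,500⌋ = 842,105

842,105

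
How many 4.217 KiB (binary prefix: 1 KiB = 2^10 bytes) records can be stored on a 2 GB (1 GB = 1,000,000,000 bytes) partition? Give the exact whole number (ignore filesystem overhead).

463,155

Capacity: 2 GB = 2,000,000,000 bytes
Per item: 4.217 KiB = 4,318.208 bytes
⌊2,000,000,000 / 4,318.208⌋ = 463,155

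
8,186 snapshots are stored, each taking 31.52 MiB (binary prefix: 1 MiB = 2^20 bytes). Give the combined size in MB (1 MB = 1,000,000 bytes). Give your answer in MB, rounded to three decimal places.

Total = 8,186 × 31.52 MiB = 258022.72 MiB
= 258022.72 × 1,048,576 bytes = 270,556,431,646.72 bytes
1 MB = 1,000,000 bytes
270,556,431,646.72 / 1,000,000 = 270,556.432 MB

270,556.432 MB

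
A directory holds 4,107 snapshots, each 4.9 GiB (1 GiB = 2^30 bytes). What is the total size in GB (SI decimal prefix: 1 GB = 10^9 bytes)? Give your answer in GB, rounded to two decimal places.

Total = 4,107 × 4.9 GiB = 20124.3 GiB
= 20124.3 × 1,073,741,824 bytes = 21,608,302,588,723.2 bytes
1 GB = 1,000,000,000 bytes
21,608,302,588,723.2 / 1,000,000,000 = 21,608.30 GB

21,608.30 GB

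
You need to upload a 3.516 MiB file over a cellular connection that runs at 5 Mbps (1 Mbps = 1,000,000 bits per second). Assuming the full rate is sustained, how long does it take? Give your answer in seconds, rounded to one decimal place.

3.516 MiB = 3,686,793.216 bytes = 29,494,345.728 bits
5 Mbps = 5,000,000 bits/s
time = 29,494,345.728 / 5,000,000 = 5.9 s

5.9 seconds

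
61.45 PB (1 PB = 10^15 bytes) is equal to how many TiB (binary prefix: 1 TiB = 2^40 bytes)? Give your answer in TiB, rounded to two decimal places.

61.45 PB × 1,000,000,000,000,000 bytes/PB = 61,450,000,000,000,000 bytes
1 TiB = 2^40 bytes = 1,099,511,627,776 bytes
61,450,000,000,000,000 / 1,099,511,627,776 = 55,888.45 TiB

55,888.45 TiB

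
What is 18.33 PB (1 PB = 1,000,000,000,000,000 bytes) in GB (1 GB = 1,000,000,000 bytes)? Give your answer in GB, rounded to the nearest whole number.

18.33 PB = 18.33 × 10^15 bytes = 18,330,000,000,000,000 bytes
1 GB = 1,000,000,000 bytes
18,330,000,000,000,000 / 1,000,000,000 = 18,330,000 GB

18,330,000 GB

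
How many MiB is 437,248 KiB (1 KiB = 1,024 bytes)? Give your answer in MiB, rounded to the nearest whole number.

427 MiB

437,248 KiB = 437,248 × 2^10 bytes = 447,741,952 bytes
1 MiB = 2^20 bytes = 1,048,576 bytes
447,741,952 / 1,048,576 = 427 MiB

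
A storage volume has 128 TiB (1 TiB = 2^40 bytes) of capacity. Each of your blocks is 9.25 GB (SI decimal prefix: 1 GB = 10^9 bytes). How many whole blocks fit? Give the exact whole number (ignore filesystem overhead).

15,214

Capacity: 128 TiB = 140,737,488,355,328 bytes
Per item: 9.25 GB = 9,250,000,000 bytes
⌊140,737,488,355,328 / 9,250,000,000⌋ = 15,214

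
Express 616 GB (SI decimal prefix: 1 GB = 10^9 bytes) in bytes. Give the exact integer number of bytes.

616 × 1,000,000,000 = 616,000,000,000 bytes

616,000,000,000 bytes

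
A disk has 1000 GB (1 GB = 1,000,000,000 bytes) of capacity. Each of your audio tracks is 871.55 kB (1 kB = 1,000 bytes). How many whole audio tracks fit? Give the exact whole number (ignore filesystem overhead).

1,147,381

Capacity: 1000 GB = 1,000,000,000,000 bytes
Per item: 871.55 kB = 871,550 bytes
⌊1,000,000,000,000 / 871,550⌋ = 1,147,381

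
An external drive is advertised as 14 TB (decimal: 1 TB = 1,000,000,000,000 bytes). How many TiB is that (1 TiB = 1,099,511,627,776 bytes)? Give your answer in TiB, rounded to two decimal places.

12.73 TiB

14 TB × 1,000,000,000,000 bytes/TB = 14,000,000,000,000 bytes
1 TiB = 1,099,511,627,776 bytes
14,000,000,000,000 / 1,099,511,627,776 = 12.73 TiB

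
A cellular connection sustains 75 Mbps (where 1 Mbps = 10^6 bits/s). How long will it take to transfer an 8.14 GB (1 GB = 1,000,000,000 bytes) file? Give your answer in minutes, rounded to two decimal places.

8.14 GB = 8,140,000,000 bytes = 65,120,000,000 bits
75 Mbps = 75,000,000 bits/s
time = 65,120,000,000 / 75,000,000 = 868.267 s
868.267 s / 60 = 14.47 minutes

14.47 minutes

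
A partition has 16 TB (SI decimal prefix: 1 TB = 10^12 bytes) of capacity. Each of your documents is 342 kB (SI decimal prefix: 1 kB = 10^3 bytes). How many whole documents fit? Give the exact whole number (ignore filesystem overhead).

Capacity: 16 TB = 16,000,000,000,000 bytes
Per item: 342 kB = 342,000 bytes
⌊16,000,000,000,000 / 342,000⌋ = 46,783,625

46,783,625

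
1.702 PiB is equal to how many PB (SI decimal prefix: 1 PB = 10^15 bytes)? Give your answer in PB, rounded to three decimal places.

1.702 PiB × 1,125,899,906,842,624 bytes/PiB = 1,916,281,641,446,146.048 bytes
1 PB = 10^15 bytes = 1,000,000,000,000,000 bytes
1,916,281,641,446,146.048 / 1,000,000,000,000,000 = 1.916 PB

1.916 PB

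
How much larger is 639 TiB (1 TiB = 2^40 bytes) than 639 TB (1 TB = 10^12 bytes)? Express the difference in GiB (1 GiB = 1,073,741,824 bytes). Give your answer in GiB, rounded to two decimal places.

639 TiB = 639 × 1,099,511,627,776 = 702,587,930,148,864 bytes
639 TB = 639 × 1,000,000,000,000 = 639,000,000,000,000 bytes
difference = 63,587,930,148,864 bytes
63,587,930,148,864 / 1,073,741,824 = 59,220.87 GiB

59,220.87 GiB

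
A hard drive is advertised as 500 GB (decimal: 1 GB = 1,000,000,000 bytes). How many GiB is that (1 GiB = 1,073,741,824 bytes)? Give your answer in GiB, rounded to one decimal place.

465.7 GiB

500 GB = 500 × 10^9 bytes = 500,000,000,000 bytes
1 GiB = 1,073,741,824 bytes
500,000,000,000 / 1,073,741,824 = 465.7 GiB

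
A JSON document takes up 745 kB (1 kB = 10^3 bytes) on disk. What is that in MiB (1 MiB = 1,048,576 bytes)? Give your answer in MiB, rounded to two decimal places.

745 kB = 745 × 10^3 bytes = 745,000 bytes
1 MiB = 2^20 bytes = 1,048,576 bytes
745,000 / 1,048,576 = 0.71 MiB

0.71 MiB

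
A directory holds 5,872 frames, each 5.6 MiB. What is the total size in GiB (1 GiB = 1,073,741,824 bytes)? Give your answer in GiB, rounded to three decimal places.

Total = 5,872 × 5.6 MiB = 32883.2 MiB
= 32883.2 × 1,048,576 bytes = 34,480,534,323.2 bytes
1 GiB = 1,073,741,824 bytes
34,480,534,323.2 / 1,073,741,824 = 32.113 GiB

32.113 GiB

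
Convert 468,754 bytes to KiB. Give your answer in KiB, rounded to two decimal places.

468,754 bytes given.
1 KiB = 1,024 bytes
468,754 / 1,024 = 457.77 KiB

457.77 KiB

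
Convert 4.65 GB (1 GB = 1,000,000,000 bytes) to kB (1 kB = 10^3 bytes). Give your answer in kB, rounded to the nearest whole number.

4.65 GB × 1,000,000,000 bytes/GB = 4,650,000,000 bytes
1 kB = 10^3 bytes = 1,000 bytes
4,650,000,000 / 1,000 = 4,650,000 kB

4,650,000 kB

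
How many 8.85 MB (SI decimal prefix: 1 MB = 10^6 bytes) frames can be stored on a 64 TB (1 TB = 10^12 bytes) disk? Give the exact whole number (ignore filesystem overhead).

7,231,638

Capacity: 64 TB = 64,000,000,000,000 bytes
Per item: 8.85 MB = 8,850,000 bytes
⌊64,000,000,000,000 / 8,850,000⌋ = 7,231,638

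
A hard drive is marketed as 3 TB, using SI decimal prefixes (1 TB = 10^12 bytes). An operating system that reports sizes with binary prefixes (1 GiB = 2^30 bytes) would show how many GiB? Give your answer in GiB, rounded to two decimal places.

2,793.97 GiB

3 TB × 1,000,000,000,000 bytes/TB = 3,000,000,000,000 bytes
1 GiB = 1,073,741,824 bytes
3,000,000,000,000 / 1,073,741,824 = 2,793.97 GiB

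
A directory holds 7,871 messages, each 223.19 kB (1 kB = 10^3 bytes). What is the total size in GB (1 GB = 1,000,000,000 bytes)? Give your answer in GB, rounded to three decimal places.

1.757 GB

Total = 7,871 × 223.19 kB = 1756728.49 kB
= 1756728.49 × 1,000 bytes = 1,756,728,490 bytes
1 GB = 1,000,000,000 bytes
1,756,728,490 / 1,000,000,000 = 1.757 GB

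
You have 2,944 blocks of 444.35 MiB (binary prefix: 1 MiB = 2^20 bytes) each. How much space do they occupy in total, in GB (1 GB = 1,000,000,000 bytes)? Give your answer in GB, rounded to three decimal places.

1,371.712 GB

Total = 2,944 × 444.35 MiB = 1308166.4 MiB
= 1308166.4 × 1,048,576 bytes = 1,371,711,891,046.4 bytes
1 GB = 1,000,000,000 bytes
1,371,711,891,046.4 / 1,000,000,000 = 1,371.712 GB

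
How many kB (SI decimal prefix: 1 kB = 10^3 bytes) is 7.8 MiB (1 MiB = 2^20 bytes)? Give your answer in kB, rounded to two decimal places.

8,178.89 kB

7.8 MiB = 7.8 × 2^20 bytes = 8,178,892.8 bytes
1 kB = 1,000 bytes
8,178,892.8 / 1,000 = 8,178.89 kB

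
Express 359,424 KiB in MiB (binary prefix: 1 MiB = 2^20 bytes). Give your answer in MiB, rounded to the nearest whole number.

359,424 KiB = 359,424 × 2^10 bytes = 368,050,176 bytes
1 MiB = 2^20 bytes = 1,048,576 bytes
368,050,176 / 1,048,576 = 351 MiB

351 MiB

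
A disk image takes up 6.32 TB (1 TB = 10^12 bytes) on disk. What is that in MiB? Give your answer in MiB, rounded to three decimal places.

6.32 TB = 6.32 × 10^12 bytes = 6,320,000,000,000 bytes
1 MiB = 2^20 bytes = 1,048,576 bytes
6,320,000,000,000 / 1,048,576 = 6,027,221.680 MiB

6,027,221.680 MiB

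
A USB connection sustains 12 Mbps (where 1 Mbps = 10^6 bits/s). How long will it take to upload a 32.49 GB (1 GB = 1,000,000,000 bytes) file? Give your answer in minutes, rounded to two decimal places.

361.00 minutes

32.49 GB = 32,490,000,000 bytes = 259,920,000,000 bits
12 Mbps = 12,000,000 bits/s
time = 259,920,000,000 / 12,000,000 = 21,660.000 s
21,660.000 s / 60 = 361.00 minutes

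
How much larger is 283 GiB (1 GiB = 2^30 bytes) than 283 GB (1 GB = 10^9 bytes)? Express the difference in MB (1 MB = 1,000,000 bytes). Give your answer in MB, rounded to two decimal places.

20,868.94 MB

283 GiB = 283 × 1,073,741,824 = 303,868,936,192 bytes
283 GB = 283 × 1,000,000,000 = 283,000,000,000 bytes
difference = 20,868,936,192 bytes
20,868,936,192 / 1,000,000 = 20,868.94 MB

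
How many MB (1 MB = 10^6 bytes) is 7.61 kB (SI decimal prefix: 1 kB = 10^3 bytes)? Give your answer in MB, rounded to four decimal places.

0.0076 MB

7.61 kB × 1,000 bytes/kB = 7,610 bytes
1 MB = 10^6 bytes = 1,000,000 bytes
7,610 / 1,000,000 = 0.0076 MB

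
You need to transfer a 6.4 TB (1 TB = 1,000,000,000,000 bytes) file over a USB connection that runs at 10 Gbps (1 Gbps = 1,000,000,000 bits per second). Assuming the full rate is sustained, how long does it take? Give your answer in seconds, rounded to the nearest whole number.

6.4 TB = 6,400,000,000,000 bytes = 51,200,000,000,000 bits
10 Gbps = 10,000,000,000 bits/s
time = 51,200,000,000,000 / 10,000,000,000 = 5,120 s

5,120 seconds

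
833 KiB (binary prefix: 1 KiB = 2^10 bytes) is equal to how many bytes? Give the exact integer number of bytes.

852,992 bytes

833 × 1,024 = 852,992 bytes  (1 KiB = 2^10 bytes)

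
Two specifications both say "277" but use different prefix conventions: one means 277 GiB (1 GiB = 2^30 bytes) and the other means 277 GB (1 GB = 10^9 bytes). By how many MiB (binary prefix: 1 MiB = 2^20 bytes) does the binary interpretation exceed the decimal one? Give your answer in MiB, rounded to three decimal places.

19,480.214 MiB

277 GiB = 277 × 1,073,741,824 = 297,426,485,248 bytes
277 GB = 277 × 1,000,000,000 = 277,000,000,000 bytes
difference = 20,426,485,248 bytes
20,426,485,248 / 1,048,576 = 19,480.214 MiB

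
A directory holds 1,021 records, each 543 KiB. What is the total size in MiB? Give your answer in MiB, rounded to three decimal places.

541.409 MiB

Total = 1,021 × 543 KiB = 554,403 KiB
= 554,403 × 1,024 bytes = 567,708,672 bytes
1 MiB = 1,048,576 bytes
567,708,672 / 1,048,576 = 541.409 MiB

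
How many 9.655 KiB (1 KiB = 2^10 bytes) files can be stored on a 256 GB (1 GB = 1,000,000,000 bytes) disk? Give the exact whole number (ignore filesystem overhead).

Capacity: 256 GB = 256,000,000,000 bytes
Per item: 9.655 KiB = 9,886.72 bytes
⌊256,000,000,000 / 9,886.72⌋ = 25,893,319

25,893,319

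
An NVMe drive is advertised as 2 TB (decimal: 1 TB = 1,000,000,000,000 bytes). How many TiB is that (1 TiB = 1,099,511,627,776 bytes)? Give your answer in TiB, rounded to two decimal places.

2 TB = 2 × 10^12 bytes = 2,000,000,000,000 bytes
1 TiB = 2^40 bytes = 1,099,511,627,776 bytes
2,000,000,000,000 / 1,099,511,627,776 = 1.82 TiB

1.82 TiB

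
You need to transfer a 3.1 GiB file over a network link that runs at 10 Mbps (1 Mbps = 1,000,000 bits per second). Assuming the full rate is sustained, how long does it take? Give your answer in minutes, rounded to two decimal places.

44.38 minutes

3.1 GiB = 3,328,599,654.4 bytes = 26,628,797,235.2 bits
10 Mbps = 10,000,000 bits/s
time = 26,628,797,235.2 / 10,000,000 = 2,662.880 s
2,662.880 s / 60 = 44.38 minutes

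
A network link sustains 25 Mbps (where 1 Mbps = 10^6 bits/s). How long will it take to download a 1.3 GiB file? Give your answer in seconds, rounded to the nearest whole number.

447 seconds

1.3 GiB = 1,395,864,371.2 bytes = 11,166,914,969.6 bits
25 Mbps = 25,000,000 bits/s
time = 11,166,914,969.6 / 25,000,000 = 447 s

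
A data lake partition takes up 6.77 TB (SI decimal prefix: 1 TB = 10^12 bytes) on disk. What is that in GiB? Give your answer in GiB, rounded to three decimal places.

6,305.054 GiB

6.77 TB = 6.77 × 10^12 bytes = 6,770,000,000,000 bytes
1 GiB = 1,073,741,824 bytes
6,770,000,000,000 / 1,073,741,824 = 6,305.054 GiB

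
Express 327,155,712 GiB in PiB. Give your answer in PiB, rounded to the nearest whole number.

312 PiB

327,155,712 GiB = 327,155,712 × 2^30 bytes = 351,280,770,934,898,688 bytes
1 PiB = 1,125,899,906,842,624 bytes
351,280,770,934,898,688 / 1,125,899,906,842,624 = 312 PiB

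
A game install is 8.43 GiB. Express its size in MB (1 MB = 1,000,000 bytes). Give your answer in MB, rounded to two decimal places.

9,051.64 MB

8.43 GiB × 1,073,741,824 bytes/GiB = 9,051,643,576.32 bytes
1 MB = 10^6 bytes = 1,000,000 bytes
9,051,643,576.32 / 1,000,000 = 9,051.64 MB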